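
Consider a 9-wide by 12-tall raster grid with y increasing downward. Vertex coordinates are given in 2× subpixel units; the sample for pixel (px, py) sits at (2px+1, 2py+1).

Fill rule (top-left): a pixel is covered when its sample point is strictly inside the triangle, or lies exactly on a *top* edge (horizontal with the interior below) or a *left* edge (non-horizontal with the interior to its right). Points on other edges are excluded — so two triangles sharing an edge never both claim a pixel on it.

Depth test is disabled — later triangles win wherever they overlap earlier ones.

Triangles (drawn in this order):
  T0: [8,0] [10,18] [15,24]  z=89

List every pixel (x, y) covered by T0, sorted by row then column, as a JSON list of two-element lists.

T0:
  2·area = 78  (B↔C swapped to make it positive)
  edge (8, 0)→(15, 24): d=(7,24) right/bottom  bias=-1
  edge (15, 24)→(10, 18): d=(-5,-6) top-left  bias=+0
  edge (10, 18)→(8, 0): d=(-2,-18) top-left  bias=+0
    (4,2)@(9, 5): e=[11,59,8] → █
    (5,2)@(11, 5): e=[-37,71,44] → ·
    (4,3)@(9, 7): e=[25,49,4] → █
    (5,3)@(11, 7): e=[-23,61,40] → ·
    (4,4)@(9, 9): e=[39,39,0] → █  [on edge]
    (5,4)@(11, 9): e=[-9,51,36] → ·
    (4,5)@(9, 11): e=[53,29,-4] → ·
    (5,5)@(11, 11): e=[5,41,32] → █
    (6,5)@(13, 11): e=[-43,53,68] → ·
    (5,6)@(11, 13): e=[19,31,28] → █
    (6,6)@(13, 13): e=[-29,43,64] → ·
    (5,7)@(11, 15): e=[33,21,24] → █
  covered (10 px):
    · · · · · · · · ·
    · · · · · · · · ·
    · · · · █ · · · ·
    · · · · █ · · · ·
    · · · · █ · · · ·
    · · · · · █ · · ·
    · · · · · █ · · ·
    · · · · · █ · · ·
    · · · · · █ · · ·
    · · · · · █ █ · ·
    · · · · · · █ · ·
    · · · · · · · · ·

Result: [[4,2],[4,3],[4,4],[5,5],[5,6],[5,7],[5,8],[5,9],[6,9],[6,10]]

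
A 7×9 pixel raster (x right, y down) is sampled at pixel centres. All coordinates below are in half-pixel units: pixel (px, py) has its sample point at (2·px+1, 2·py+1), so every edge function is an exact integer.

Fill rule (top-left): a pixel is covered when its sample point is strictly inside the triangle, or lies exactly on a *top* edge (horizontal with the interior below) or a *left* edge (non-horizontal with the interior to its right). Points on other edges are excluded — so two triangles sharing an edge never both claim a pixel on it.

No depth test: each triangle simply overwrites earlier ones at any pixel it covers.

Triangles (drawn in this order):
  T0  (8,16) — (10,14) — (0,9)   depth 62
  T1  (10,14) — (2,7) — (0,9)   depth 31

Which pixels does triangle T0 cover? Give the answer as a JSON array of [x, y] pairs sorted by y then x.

T0:
  2·area = 30  (B↔C swapped to make it positive)
  edge (8, 16)→(0, 9): d=(-8,-7) top-left  bias=+0
  edge (0, 9)→(10, 14): d=(10,5) right/bottom  bias=-1
  edge (10, 14)→(8, 16): d=(-2,2) right/bottom  bias=-1
    (1,5)@(3, 11): e=[5,5,20] → #
    (2,5)@(5, 11): e=[19,-5,16] → ·
    (6,5)@(13, 11): e=[75,-45,0] → ·  [on edge]
    (1,6)@(3, 13): e=[-11,25,16] → ·
    (2,6)@(5, 13): e=[3,15,12] → #
    (3,6)@(7, 13): e=[17,5,8] → #
    (4,6)@(9, 13): e=[31,-5,4] → ·
    (5,6)@(11, 13): e=[45,-15,0] → ·  [on edge]
    (2,7)@(5, 15): e=[-13,35,8] → ·
    (3,7)@(7, 15): e=[1,25,4] → #
    (4,7)@(9, 15): e=[15,15,0] → ·  [on edge]
    (3,8)@(7, 17): e=[-15,45,0] → ·  [on edge]
  covered (4 px):
    · · · · · · ·
    · · · · · · ·
    · · · · · · ·
    · · · · · · ·
    · · · · · · ·
    · # · · · · ·
    · · # # · · ·
    · · · # · · ·
    · · · · · · ·
T1:
  2·area = 30  (B↔C swapped to make it positive)
  edge (10, 14)→(0, 9): d=(-10,-5) top-left  bias=+0
  edge (0, 9)→(2, 7): d=(2,-2) top-left  bias=+0
  edge (2, 7)→(10, 14): d=(8,7) right/bottom  bias=-1
    (0,4)@(1, 9): e=[5,2,23] → #
    (1,4)@(3, 9): e=[15,6,9] → #
    (2,4)@(5, 9): e=[25,10,-5] → ·
    (0,5)@(1, 11): e=[-15,6,39] → ·
    (1,5)@(3, 11): e=[-5,10,25] → ·
    (2,5)@(5, 11): e=[5,14,11] → #
    (3,5)@(7, 11): e=[15,18,-3] → ·
    (2,6)@(5, 13): e=[-15,18,27] → ·
  covered (3 px):
    · · · · · · ·
    · · · · · · ·
    · · · · · · ·
    · · · · · · ·
    # # · · · · ·
    · · # · · · ·
    · · · · · · ·
    · · · · · · ·
    · · · · · · ·

Answer: [[1,5],[2,6],[3,6],[3,7]]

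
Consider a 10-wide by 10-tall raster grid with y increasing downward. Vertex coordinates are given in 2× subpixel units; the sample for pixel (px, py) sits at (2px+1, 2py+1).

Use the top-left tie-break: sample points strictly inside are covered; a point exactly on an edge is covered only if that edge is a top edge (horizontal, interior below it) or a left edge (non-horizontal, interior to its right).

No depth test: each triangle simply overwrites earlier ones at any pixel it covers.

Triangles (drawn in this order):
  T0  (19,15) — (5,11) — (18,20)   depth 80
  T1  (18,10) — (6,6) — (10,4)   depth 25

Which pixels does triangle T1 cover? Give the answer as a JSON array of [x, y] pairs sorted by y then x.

T0:
  2·area = 74  (B↔C swapped to make it positive)
  edge (19, 15)→(18, 20): d=(-1,5) right/bottom  bias=-1
  edge (18, 20)→(5, 11): d=(-13,-9) top-left  bias=+0
  edge (5, 11)→(19, 15): d=(14,4) right/bottom  bias=-1
    (2,5)@(5, 11): e=[74,0,0] → .  [on edge]
    (4,6)@(9, 13): e=[52,10,12] → X
    (5,6)@(11, 13): e=[42,28,4] → X
    (6,6)@(13, 13): e=[32,46,-4] → .
    (4,7)@(9, 15): e=[50,-16,40] → .
    (5,7)@(11, 15): e=[40,2,32] → X
    (6,7)@(13, 15): e=[30,20,24] → X
    (7,7)@(15, 15): e=[20,38,16] → X
    (8,7)@(17, 15): e=[10,56,8] → X
    (9,7)@(19, 15): e=[0,74,0] → .  [on edge]
    (5,8)@(11, 17): e=[38,-24,60] → .
    (6,8)@(13, 17): e=[28,-6,52] → .
  covered (9 px):
    . . . . . . . . . .
    . . . . . . . . . .
    . . . . . . . . . .
    . . . . . . . . . .
    . . . . . . . . . .
    . . . . . . . . . .
    . . . . X X . . . .
    . . . . . X X X X .
    . . . . . . . X X .
    . . . . . . . . X .
T1:
  2·area = 40
  edge (18, 10)→(6, 6): d=(-12,-4) top-left  bias=+0
  edge (6, 6)→(10, 4): d=(4,-2) top-left  bias=+0
  edge (10, 4)→(18, 10): d=(8,6) right/bottom  bias=-1
    (1,2)@(3, 5): e=[0,-10,50] → .  [on edge]
    (4,2)@(9, 5): e=[24,2,14] → X
    (5,2)@(11, 5): e=[32,6,2] → X
    (6,2)@(13, 5): e=[40,10,-10] → .
    (4,3)@(9, 7): e=[0,10,30] → X  [on edge]
    (6,3)@(13, 7): e=[16,18,6] → X
    (7,3)@(15, 7): e=[24,22,-6] → .
    (4,4)@(9, 9): e=[-24,18,46] → .
    (5,4)@(11, 9): e=[-16,22,34] → .
    (6,4)@(13, 9): e=[-8,26,22] → .
    (7,4)@(15, 9): e=[0,30,10] → X  [on edge]
    (8,4)@(17, 9): e=[8,34,-2] → .
  covered (6 px):
    . . . . . . . . . .
    . . . . . . . . . .
    . . . . X X . . . .
    . . . . X X X . . .
    . . . . . . . X . .
    . . . . . . . . . .
    . . . . . . . . . .
    . . . . . . . . . .
    . . . . . . . . . .
    . . . . . . . . . .

Result: [[4,2],[5,2],[4,3],[5,3],[6,3],[7,4]]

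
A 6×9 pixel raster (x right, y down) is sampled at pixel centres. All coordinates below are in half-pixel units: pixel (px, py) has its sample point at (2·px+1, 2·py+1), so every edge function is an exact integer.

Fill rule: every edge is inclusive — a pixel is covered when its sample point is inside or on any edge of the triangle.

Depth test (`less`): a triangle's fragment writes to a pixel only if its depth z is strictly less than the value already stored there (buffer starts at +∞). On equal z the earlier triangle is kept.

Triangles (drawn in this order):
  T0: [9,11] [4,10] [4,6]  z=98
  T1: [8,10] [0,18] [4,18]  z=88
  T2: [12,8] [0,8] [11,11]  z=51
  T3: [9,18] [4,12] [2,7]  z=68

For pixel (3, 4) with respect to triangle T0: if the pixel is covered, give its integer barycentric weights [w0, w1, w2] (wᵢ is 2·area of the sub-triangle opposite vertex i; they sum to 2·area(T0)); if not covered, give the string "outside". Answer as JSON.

T0:
  2·area = 20
  edge (9, 11)→(4, 10): d=(-5,-1) inclusive
  edge (4, 10)→(4, 6): d=(0,-4) inclusive
  edge (4, 6)→(9, 11): d=(5,5) inclusive
    (0,1)@(1, 3): e=[32,-12,0] → .  [on edge]
    (1,2)@(3, 5): e=[24,-4,0] → .  [on edge]
    (2,3)@(5, 7): e=[16,4,0] → X  [on edge]
    (3,3)@(7, 7): e=[18,12,-10] → .
    (2,4)@(5, 9): e=[6,4,10] → X
    (3,4)@(7, 9): e=[8,12,0] → X  [on edge]
    (4,4)@(9, 9): e=[10,20,-10] → .
    (2,5)@(5, 11): e=[-4,4,20] → .
    (3,5)@(7, 11): e=[-2,12,10] → .
    (4,5)@(9, 11): e=[0,20,0] → X  [on edge]
    (5,5)@(11, 11): e=[2,28,-10] → .
    (4,6)@(9, 13): e=[-10,20,10] → .
    (5,6)@(11, 13): e=[-8,28,0] → .  [on edge]
  covered (4 px):
    . . . . . .
    . . . . . .
    . . . . . .
    . . X . . .
    . . X X . .
    . . . . X .
    . . . . . .
    . . . . . .
    . . . . . .
T1:
  2·area = 32  (B↔C swapped to make it positive)
  edge (8, 10)→(4, 18): d=(-4,8) inclusive
  edge (4, 18)→(0, 18): d=(-4,0) inclusive
  edge (0, 18)→(8, 10): d=(8,-8) inclusive
    (5,3)@(11, 7): e=[-12,44,0] → .  [on edge]
    (4,4)@(9, 9): e=[-4,36,0] → .  [on edge]
    (3,5)@(7, 11): e=[4,28,0] → X  [on edge]
    (4,5)@(9, 11): e=[-12,28,16] → .
    (2,6)@(5, 13): e=[12,20,0] → X  [on edge]
    (3,6)@(7, 13): e=[-4,20,16] → .
    (1,7)@(3, 15): e=[20,12,0] → X  [on edge]
    (3,7)@(7, 15): e=[-12,12,32] → .
    (0,8)@(1, 17): e=[28,4,0] → X  [on edge]
    (2,8)@(5, 17): e=[-4,4,32] → .
  covered (6 px):
    . . . . . .
    . . . . . .
    . . . . . .
    . . . . . .
    . . . . . .
    . . . X . .
    . . X . . .
    . X X . . .
    X X . . . .
T2:
  2·area = 36  (B↔C swapped to make it positive)
  edge (12, 8)→(11, 11): d=(-1,3) inclusive
  edge (11, 11)→(0, 8): d=(-11,-3) inclusive
  edge (0, 8)→(12, 8): d=(12,0) inclusive
    (2,4)@(5, 9): e=[20,4,12] → X
    (3,4)@(7, 9): e=[14,10,12] → X
    (4,4)@(9, 9): e=[8,16,12] → X
    (5,4)@(11, 9): e=[2,22,12] → X
    (2,5)@(5, 11): e=[18,-18,36] → .
    (3,5)@(7, 11): e=[12,-12,36] → .
    (4,5)@(9, 11): e=[6,-6,36] → .
    (5,5)@(11, 11): e=[0,0,36] → X  [on edge]
    (5,6)@(11, 13): e=[-2,-22,60] → .
    (4,8)@(9, 17): e=[0,-72,108] → .  [on edge]
  covered (5 px):
    . . . . . .
    . . . . . .
    . . . . . .
    . . . . . .
    . . X X X X
    . . . . . X
    . . . . . .
    . . . . . .
    . . . . . .
T3:
  2·area = 13
  edge (9, 18)→(4, 12): d=(-5,-6) inclusive
  edge (4, 12)→(2, 7): d=(-2,-5) inclusive
  edge (2, 7)→(9, 18): d=(7,11) inclusive
    (1,4)@(3, 9): e=[9,1,3] → X
    (2,4)@(5, 9): e=[21,11,-19] → .
    (1,5)@(3, 11): e=[-1,-3,17] → .
    (2,6)@(5, 13): e=[1,3,9] → X
    (3,6)@(7, 13): e=[13,13,-13] → .
    (2,7)@(5, 15): e=[-9,-1,23] → .
    (3,7)@(7, 15): e=[3,9,1] → X
    (4,7)@(9, 15): e=[15,19,-21] → .
    (3,8)@(7, 17): e=[-7,5,15] → .
  covered (3 px):
    . . . . . .
    . . . . . .
    . . . . . .
    . . . . . .
    . X . . . .
    . . . . . .
    . . X . . .
    . . . X . .
    . . . . . .

Answer: [12,0,8]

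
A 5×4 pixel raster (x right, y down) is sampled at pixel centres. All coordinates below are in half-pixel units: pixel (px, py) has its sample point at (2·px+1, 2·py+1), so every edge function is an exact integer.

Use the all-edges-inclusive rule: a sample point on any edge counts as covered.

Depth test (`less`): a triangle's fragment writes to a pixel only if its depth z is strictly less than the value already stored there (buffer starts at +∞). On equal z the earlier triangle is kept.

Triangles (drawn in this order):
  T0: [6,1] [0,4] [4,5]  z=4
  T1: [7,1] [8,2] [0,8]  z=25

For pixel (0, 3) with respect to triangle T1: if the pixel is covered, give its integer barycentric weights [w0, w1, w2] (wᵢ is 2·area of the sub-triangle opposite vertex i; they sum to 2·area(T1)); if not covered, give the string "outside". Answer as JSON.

T0:
  2·area = 18  (B↔C swapped to make it positive)
  edge (6, 1)→(4, 5): d=(-2,4) inclusive
  edge (4, 5)→(0, 4): d=(-4,-1) inclusive
  edge (0, 4)→(6, 1): d=(6,-3) inclusive
    (1,1)@(3, 3): e=[8,7,3] → X
    (2,1)@(5, 3): e=[0,9,9] → X  [on edge]
    (3,1)@(7, 3): e=[-8,11,15] → .
    (1,2)@(3, 5): e=[4,-1,15] → .
    (2,2)@(5, 5): e=[-4,1,21] → .
    (1,3)@(3, 7): e=[0,-9,27] → .  [on edge]
  covered (2 px):
    . . . . .
    . X X . .
    . . . . .
    . . . . .
T1:
  2·area = 14
  edge (7, 1)→(8, 2): d=(1,1) inclusive
  edge (8, 2)→(0, 8): d=(-8,6) inclusive
  edge (0, 8)→(7, 1): d=(7,-7) inclusive
    (3,0)@(7, 1): e=[0,14,0] → X  [on edge]
    (4,0)@(9, 1): e=[-2,2,14] → .
    (2,1)@(5, 3): e=[4,10,0] → X  [on edge]
    (3,1)@(7, 3): e=[2,-2,14] → .
    (4,1)@(9, 3): e=[0,-14,28] → .  [on edge]
    (1,2)@(3, 5): e=[8,6,0] → X  [on edge]
    (2,2)@(5, 5): e=[6,-6,14] → .
    (0,3)@(1, 7): e=[12,2,0] → X  [on edge]
    (1,3)@(3, 7): e=[10,-10,14] → .
  covered (4 px):
    . . . X .
    . . X . .
    . X . . .
    X . . . .

Final: [2,0,12]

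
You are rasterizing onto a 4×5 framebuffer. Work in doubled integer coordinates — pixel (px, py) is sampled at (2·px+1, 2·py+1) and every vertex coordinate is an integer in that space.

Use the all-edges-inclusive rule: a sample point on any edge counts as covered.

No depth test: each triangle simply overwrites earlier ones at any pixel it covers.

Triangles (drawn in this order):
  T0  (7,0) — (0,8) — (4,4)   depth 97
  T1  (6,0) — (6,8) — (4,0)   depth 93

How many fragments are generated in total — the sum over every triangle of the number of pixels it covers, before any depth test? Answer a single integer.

T0:
  2·area = 4  (B↔C swapped to make it positive)
  edge (7, 0)→(4, 4): d=(-3,4) inclusive
  edge (4, 4)→(0, 8): d=(-4,4) inclusive
  edge (0, 8)→(7, 0): d=(7,-8) inclusive
    (3,0)@(7, 1): e=[-3,0,7] → ·  [on edge]
    (2,1)@(5, 3): e=[-1,0,5] → ·  [on edge]
    (1,2)@(3, 5): e=[1,0,3] → █  [on edge]
    (2,2)@(5, 5): e=[-7,-8,19] → ·
    (0,3)@(1, 7): e=[3,0,1] → █  [on edge]
    (1,3)@(3, 7): e=[-5,-8,17] → ·
    (0,4)@(1, 9): e=[-3,-8,15] → ·
  covered (2 px):
    · · · ·
    · · · ·
    · █ · ·
    █ · · ·
    · · · ·
T1:
  2·area = 16
  edge (6, 0)→(6, 8): d=(0,8) inclusive
  edge (6, 8)→(4, 0): d=(-2,-8) inclusive
  edge (4, 0)→(6, 0): d=(2,0) inclusive
    (2,0)@(5, 1): e=[8,6,2] → █
    (3,0)@(7, 1): e=[-8,22,2] → ·
    (2,1)@(5, 3): e=[8,2,6] → █
    (3,1)@(7, 3): e=[-8,18,6] → ·
    (2,2)@(5, 5): e=[8,-2,10] → ·
  covered (2 px):
    · · █ ·
    · · █ ·
    · · · ·
    · · · ·
    · · · ·

Result: 4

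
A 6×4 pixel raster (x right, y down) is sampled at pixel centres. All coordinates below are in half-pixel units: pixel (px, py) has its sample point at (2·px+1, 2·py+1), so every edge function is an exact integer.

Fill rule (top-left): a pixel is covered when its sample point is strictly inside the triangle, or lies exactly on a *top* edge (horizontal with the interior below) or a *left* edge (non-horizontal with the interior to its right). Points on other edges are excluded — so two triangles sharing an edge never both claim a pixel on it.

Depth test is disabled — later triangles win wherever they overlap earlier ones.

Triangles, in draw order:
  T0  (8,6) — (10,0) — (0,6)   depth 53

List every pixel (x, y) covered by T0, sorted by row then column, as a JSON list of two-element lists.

T0:
  2·area = 48  (B↔C swapped to make it positive)
  edge (8, 6)→(0, 6): d=(-8,0) right/bottom  bias=-1
  edge (0, 6)→(10, 0): d=(10,-6) top-left  bias=+0
  edge (10, 0)→(8, 6): d=(-2,6) right/bottom  bias=-1
    (4,0)@(9, 1): e=[40,4,4] → X
    (5,0)@(11, 1): e=[40,16,-8] → .
    (2,1)@(5, 3): e=[24,0,24] → X  [on edge]
    (3,1)@(7, 3): e=[24,12,12] → X
    (4,1)@(9, 3): e=[24,24,0] → .  [on edge]
    (1,2)@(3, 5): e=[8,8,32] → X
    (4,2)@(9, 5): e=[8,44,-4] → .
    (1,3)@(3, 7): e=[-8,28,28] → .
    (2,3)@(5, 7): e=[-8,40,16] → .
    (3,3)@(7, 7): e=[-8,52,4] → .
  covered (6 px):
    . . . . X .
    . . X X . .
    . X X X . .
    . . . . . .

Result: [[4,0],[2,1],[3,1],[1,2],[2,2],[3,2]]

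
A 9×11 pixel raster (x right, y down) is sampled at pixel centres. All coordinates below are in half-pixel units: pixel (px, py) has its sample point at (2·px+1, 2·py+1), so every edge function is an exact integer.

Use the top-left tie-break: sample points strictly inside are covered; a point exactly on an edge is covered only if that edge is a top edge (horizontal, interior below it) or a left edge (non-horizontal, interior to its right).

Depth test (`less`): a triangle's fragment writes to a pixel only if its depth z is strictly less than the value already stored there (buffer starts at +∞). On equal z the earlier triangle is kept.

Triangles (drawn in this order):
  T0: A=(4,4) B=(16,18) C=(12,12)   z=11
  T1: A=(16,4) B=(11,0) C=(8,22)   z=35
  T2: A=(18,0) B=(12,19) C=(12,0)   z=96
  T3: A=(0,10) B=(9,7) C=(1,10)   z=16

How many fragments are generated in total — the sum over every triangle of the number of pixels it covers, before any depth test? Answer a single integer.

T0:
  2·area = 16  (B↔C swapped to make it positive)
  edge (4, 4)→(12, 12): d=(8,8) right/bottom  bias=-1
  edge (12, 12)→(16, 18): d=(4,6) right/bottom  bias=-1
  edge (16, 18)→(4, 4): d=(-12,-14) top-left  bias=+0
    (0,0)@(1, 1): e=[0,22,-6] → ·  [on edge]
    (1,1)@(3, 3): e=[0,18,-2] → ·  [on edge]
    (2,2)@(5, 5): e=[0,14,2] → ·  [on edge]
    (3,3)@(7, 7): e=[0,10,6] → ·  [on edge]
    (4,4)@(9, 9): e=[0,6,10] → ·  [on edge]
    (5,5)@(11, 11): e=[0,2,14] → ·  [on edge]
    (6,6)@(13, 13): e=[0,-2,18] → ·  [on edge]
    (7,7)@(15, 15): e=[0,-6,22] → ·  [on edge]
    (8,8)@(17, 17): e=[0,-10,26] → ·  [on edge]
  covered (0 px):
    · · · · · · · · ·
    · · · · · · · · ·
    · · · · · · · · ·
    · · · · · · · · ·
    · · · · · · · · ·
    · · · · · · · · ·
    · · · · · · · · ·
    · · · · · · · · ·
    · · · · · · · · ·
    · · · · · · · · ·
    · · · · · · · · ·
T1:
  2·area = 122  (B↔C swapped to make it positive)
  edge (16, 4)→(8, 22): d=(-8,18) right/bottom  bias=-1
  edge (8, 22)→(11, 0): d=(3,-22) top-left  bias=+0
  edge (11, 0)→(16, 4): d=(5,4) right/bottom  bias=-1
    (5,0)@(11, 1): e=[114,3,5] → █
    (6,0)@(13, 1): e=[78,47,-3] → ·
    (5,1)@(11, 3): e=[98,9,15] → █
    (6,1)@(13, 3): e=[62,53,7] → █
    (7,1)@(15, 3): e=[26,97,-1] → ·
    (5,2)@(11, 5): e=[82,15,25] → █
    (7,2)@(15, 5): e=[10,103,9] → █
    (8,2)@(17, 5): e=[-26,147,1] → ·
    (5,3)@(11, 7): e=[66,21,35] → █
    (7,3)@(15, 7): e=[-6,109,19] → ·
    (5,4)@(11, 9): e=[50,27,45] → █
    (7,4)@(15, 9): e=[-22,115,29] → ·
  covered (16 px):
    · · · · · █ · · ·
    · · · · · █ █ · ·
    · · · · · █ █ █ ·
    · · · · · █ █ · ·
    · · · · · █ █ · ·
    · · · · · █ · · ·
    · · · · · █ · · ·
    · · · · █ █ · · ·
    · · · · █ · · · ·
    · · · · █ · · · ·
    · · · · · · · · ·
T2:
  2·area = 114
  edge (18, 0)→(12, 19): d=(-6,19) right/bottom  bias=-1
  edge (12, 19)→(12, 0): d=(0,-19) top-left  bias=+0
  edge (12, 0)→(18, 0): d=(6,0) top-left  bias=+0
    (6,0)@(13, 1): e=[89,19,6] → █
    (7,0)@(15, 1): e=[51,57,6] → █
    (8,0)@(17, 1): e=[13,95,6] → █
    (6,1)@(13, 3): e=[77,19,18] → █
    (6,2)@(13, 5): e=[65,19,30] → █
    (8,2)@(17, 5): e=[-11,95,30] → ·
    (6,3)@(13, 7): e=[53,19,42] → █
    (8,3)@(17, 7): e=[-23,95,42] → ·
    (6,4)@(13, 9): e=[41,19,54] → █
    (8,4)@(17, 9): e=[-35,95,54] → ·
    (6,5)@(13, 11): e=[29,19,66] → █
    (7,5)@(15, 11): e=[-9,57,66] → ·
  covered (15 px):
    · · · · · · █ █ █
    · · · · · · █ █ █
    · · · · · · █ █ ·
    · · · · · · █ █ ·
    · · · · · · █ █ ·
    · · · · · · █ · ·
    · · · · · · █ · ·
    · · · · · · █ · ·
    · · · · · · · · ·
    · · · · · · · · ·
    · · · · · · · · ·
T3:
  2·area = 3
  edge (0, 10)→(9, 7): d=(9,-3) top-left  bias=+0
  edge (9, 7)→(1, 10): d=(-8,3) right/bottom  bias=-1
  edge (1, 10)→(0, 10): d=(-1,0) right/bottom  bias=-1
    (7,2)@(15, 5): e=[0,-2,5] → ·  [on edge]
    (4,3)@(9, 7): e=[0,0,3] → ·  [on edge]
    (1,4)@(3, 9): e=[0,2,1] → █  [on edge]
    (2,4)@(5, 9): e=[6,-4,1] → ·
    (1,5)@(3, 11): e=[18,-14,-1] → ·
  covered (1 px):
    · · · · · · · · ·
    · · · · · · · · ·
    · · · · · · · · ·
    · · · · · · · · ·
    · █ · · · · · · ·
    · · · · · · · · ·
    · · · · · · · · ·
    · · · · · · · · ·
    · · · · · · · · ·
    · · · · · · · · ·
    · · · · · · · · ·

Final: 32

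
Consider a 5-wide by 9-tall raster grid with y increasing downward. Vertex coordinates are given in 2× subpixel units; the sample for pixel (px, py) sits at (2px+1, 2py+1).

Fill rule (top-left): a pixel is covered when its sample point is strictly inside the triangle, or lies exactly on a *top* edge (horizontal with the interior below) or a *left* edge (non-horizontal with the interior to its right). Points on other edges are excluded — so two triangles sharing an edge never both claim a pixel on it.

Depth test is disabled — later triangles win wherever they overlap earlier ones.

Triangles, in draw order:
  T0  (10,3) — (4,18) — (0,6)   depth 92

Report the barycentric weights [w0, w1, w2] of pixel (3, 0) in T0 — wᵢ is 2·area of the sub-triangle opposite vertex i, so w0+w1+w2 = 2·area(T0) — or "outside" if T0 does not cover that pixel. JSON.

T0:
  2·area = 132
  edge (10, 3)→(4, 18): d=(-6,15) right/bottom  bias=-1
  edge (4, 18)→(0, 6): d=(-4,-12) top-left  bias=+0
  edge (0, 6)→(10, 3): d=(10,-3) top-left  bias=+0
    (2,2)@(5, 5): e=[63,64,5] → #
    (3,2)@(7, 5): e=[33,88,11] → #
    (4,2)@(9, 5): e=[3,112,17] → #
    (0,3)@(1, 7): e=[111,8,13] → #
    (1,3)@(3, 7): e=[81,32,19] → #
    (4,3)@(9, 7): e=[-9,104,37] → ·
    (0,4)@(1, 9): e=[99,0,33] → #  [on edge]
    (4,4)@(9, 9): e=[-21,96,57] → ·
    (0,5)@(1, 11): e=[87,-8,53] → ·
    (1,5)@(3, 11): e=[57,16,59] → #
    (3,5)@(7, 11): e=[-3,64,71] → ·
    (1,6)@(3, 13): e=[45,8,79] → #
    (1,7)@(3, 15): e=[33,0,99] → #  [on edge]
  covered (17 px):
    · · · · ·
    · · · · ·
    · · # # #
    # # # # ·
    # # # # ·
    · # # · ·
    · # # · ·
    · # # · ·
    · · · · ·

Result: "outside"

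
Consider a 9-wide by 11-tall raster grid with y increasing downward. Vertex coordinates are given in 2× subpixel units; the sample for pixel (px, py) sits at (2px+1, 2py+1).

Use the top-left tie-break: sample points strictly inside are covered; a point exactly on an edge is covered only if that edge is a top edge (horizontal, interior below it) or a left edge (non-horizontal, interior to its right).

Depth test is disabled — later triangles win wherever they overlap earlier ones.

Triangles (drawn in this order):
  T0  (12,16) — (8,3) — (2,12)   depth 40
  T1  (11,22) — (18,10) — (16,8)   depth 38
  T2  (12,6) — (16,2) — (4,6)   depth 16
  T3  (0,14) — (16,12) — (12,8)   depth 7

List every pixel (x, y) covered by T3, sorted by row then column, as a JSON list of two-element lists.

T0:
  2·area = 114  (B↔C swapped to make it positive)
  edge (12, 16)→(2, 12): d=(-10,-4) top-left  bias=+0
  edge (2, 12)→(8, 3): d=(6,-9) top-left  bias=+0
  edge (8, 3)→(12, 16): d=(4,13) right/bottom  bias=-1
    (3,2)@(7, 5): e=[90,3,21] → #
    (4,2)@(9, 5): e=[98,21,-5] → ·
    (3,3)@(7, 7): e=[70,15,29] → #
    (4,3)@(9, 7): e=[78,33,3] → #
    (5,3)@(11, 7): e=[86,51,-23] → ·
    (2,4)@(5, 9): e=[42,9,63] → #
    (5,4)@(11, 9): e=[66,63,-15] → ·
    (1,5)@(3, 11): e=[14,3,97] → #
    (5,5)@(11, 11): e=[46,75,-7] → ·
    (1,6)@(3, 13): e=[-6,15,105] → ·
    (2,6)@(5, 13): e=[2,33,79] → #
    (5,6)@(11, 13): e=[26,87,1] → #
  covered (15 px):
    · · · · · · · · ·
    · · · · · · · · ·
    · · · # · · · · ·
    · · · # # · · · ·
    · · # # # · · · ·
    · # # # # · · · ·
    · · # # # # · · ·
    · · · · · # · · ·
    · · · · · · · · ·
    · · · · · · · · ·
    · · · · · · · · ·
T1:
  2·area = 38  (B↔C swapped to make it positive)
  edge (11, 22)→(16, 8): d=(5,-14) top-left  bias=+0
  edge (16, 8)→(18, 10): d=(2,2) right/bottom  bias=-1
  edge (18, 10)→(11, 22): d=(-7,12) right/bottom  bias=-1
    (4,0)@(9, 1): e=[-133,0,171] → ·  [on edge]
    (5,1)@(11, 3): e=[-95,0,133] → ·  [on edge]
    (6,2)@(13, 5): e=[-57,0,95] → ·  [on edge]
    (7,3)@(15, 7): e=[-19,0,57] → ·  [on edge]
    (8,4)@(17, 9): e=[19,0,19] → ·  [on edge]
    (7,5)@(15, 11): e=[1,8,29] → #
    (8,5)@(17, 11): e=[29,4,5] → #
    (7,6)@(15, 13): e=[11,12,15] → #
    (8,6)@(17, 13): e=[39,8,-9] → ·
    (7,7)@(15, 15): e=[21,16,1] → #
    (8,7)@(17, 15): e=[49,12,-23] → ·
    (6,8)@(13, 17): e=[3,24,11] → #
  covered (5 px):
    · · · · · · · · ·
    · · · · · · · · ·
    · · · · · · · · ·
    · · · · · · · · ·
    · · · · · · · · ·
    · · · · · · · # #
    · · · · · · · # ·
    · · · · · · · # ·
    · · · · · · # · ·
    · · · · · · · · ·
    · · · · · · · · ·
T2:
  2·area = 32  (B↔C swapped to make it positive)
  edge (12, 6)→(4, 6): d=(-8,0) right/bottom  bias=-1
  edge (4, 6)→(16, 2): d=(12,-4) top-left  bias=+0
  edge (16, 2)→(12, 6): d=(-4,4) right/bottom  bias=-1
    (8,0)@(17, 1): e=[40,-8,0] → ·  [on edge]
    (6,1)@(13, 3): e=[24,0,8] → #  [on edge]
    (7,1)@(15, 3): e=[24,8,0] → ·  [on edge]
    (3,2)@(7, 5): e=[8,0,24] → #  [on edge]
    (4,2)@(9, 5): e=[8,8,16] → #
    (5,2)@(11, 5): e=[8,16,8] → #
    (6,2)@(13, 5): e=[8,24,0] → ·  [on edge]
    (0,3)@(1, 7): e=[-8,0,40] → ·  [on edge]
    (3,3)@(7, 7): e=[-8,24,16] → ·
    (4,3)@(9, 7): e=[-8,32,8] → ·
    (5,3)@(11, 7): e=[-8,40,0] → ·  [on edge]
    (4,4)@(9, 9): e=[-24,56,0] → ·  [on edge]
    (3,5)@(7, 11): e=[-40,72,0] → ·  [on edge]
    (2,6)@(5, 13): e=[-56,88,0] → ·  [on edge]
    (1,7)@(3, 15): e=[-72,104,0] → ·  [on edge]
    (0,8)@(1, 17): e=[-88,120,0] → ·  [on edge]
  covered (4 px):
    · · · · · · · · ·
    · · · · · · # · ·
    · · · # # # · · ·
    · · · · · · · · ·
    · · · · · · · · ·
    · · · · · · · · ·
    · · · · · · · · ·
    · · · · · · · · ·
    · · · · · · · · ·
    · · · · · · · · ·
    · · · · · · · · ·
T3:
  2·area = 72  (B↔C swapped to make it positive)
  edge (0, 14)→(12, 8): d=(12,-6) top-left  bias=+0
  edge (12, 8)→(16, 12): d=(4,4) right/bottom  bias=-1
  edge (16, 12)→(0, 14): d=(-16,2) right/bottom  bias=-1
    (2,0)@(5, 1): e=[-126,0,198] → ·  [on edge]
    (3,1)@(7, 3): e=[-90,0,162] → ·  [on edge]
    (4,2)@(9, 5): e=[-54,0,126] → ·  [on edge]
    (5,3)@(11, 7): e=[-18,0,90] → ·  [on edge]
    (5,4)@(11, 9): e=[6,8,58] → #
    (6,4)@(13, 9): e=[18,0,54] → ·  [on edge]
    (3,5)@(7, 11): e=[6,32,34] → #
    (4,5)@(9, 11): e=[18,24,30] → #
    (6,5)@(13, 11): e=[42,8,22] → #
    (7,5)@(15, 11): e=[54,0,18] → ·  [on edge]
    (1,6)@(3, 13): e=[6,56,10] → #
    (2,6)@(5, 13): e=[18,48,6] → #
    (8,6)@(17, 13): e=[90,0,-18] → ·  [on edge]
  covered (8 px):
    · · · · · · · · ·
    · · · · · · · · ·
    · · · · · · · · ·
    · · · · · · · · ·
    · · · · · # · · ·
    · · · # # # # · ·
    · # # # · · · · ·
    · · · · · · · · ·
    · · · · · · · · ·
    · · · · · · · · ·
    · · · · · · · · ·

Final: [[5,4],[3,5],[4,5],[5,5],[6,5],[1,6],[2,6],[3,6]]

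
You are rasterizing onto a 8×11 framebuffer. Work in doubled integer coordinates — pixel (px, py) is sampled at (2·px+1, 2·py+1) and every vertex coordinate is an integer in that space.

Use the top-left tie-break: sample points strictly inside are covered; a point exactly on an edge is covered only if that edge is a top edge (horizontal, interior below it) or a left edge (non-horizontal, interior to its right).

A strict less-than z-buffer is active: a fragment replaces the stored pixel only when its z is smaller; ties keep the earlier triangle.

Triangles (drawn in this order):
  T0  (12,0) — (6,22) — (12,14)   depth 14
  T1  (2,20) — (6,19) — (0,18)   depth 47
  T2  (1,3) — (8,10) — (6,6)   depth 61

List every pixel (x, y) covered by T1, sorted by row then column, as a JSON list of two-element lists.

T0:
  2·area = 84  (B↔C swapped to make it positive)
  edge (12, 0)→(12, 14): d=(0,14) right/bottom  bias=-1
  edge (12, 14)→(6, 22): d=(-6,8) right/bottom  bias=-1
  edge (6, 22)→(12, 0): d=(6,-22) top-left  bias=+0
    (5,2)@(11, 5): e=[14,62,8] → X
    (6,2)@(13, 5): e=[-14,46,52] → .
    (5,3)@(11, 7): e=[14,50,20] → X
    (6,3)@(13, 7): e=[-14,34,64] → .
    (5,4)@(11, 9): e=[14,38,32] → X
    (6,4)@(13, 9): e=[-14,22,76] → .
    (4,5)@(9, 11): e=[42,42,0] → X  [on edge]
    (6,5)@(13, 11): e=[-14,10,88] → .
    (4,6)@(9, 13): e=[42,30,12] → X
    (6,6)@(13, 13): e=[-14,-2,100] → .
    (4,7)@(9, 15): e=[42,18,24] → X
    (6,7)@(13, 15): e=[-14,-14,112] → .
  covered (11 px):
    . . . . . . . .
    . . . . . . . .
    . . . . . X . .
    . . . . . X . .
    . . . . . X . .
    . . . . X X . .
    . . . . X X . .
    . . . . X X . .
    . . . . X . . .
    . . . X . . . .
    . . . . . . . .
T1:
  2·area = 10  (B↔C swapped to make it positive)
  edge (2, 20)→(0, 18): d=(-2,-2) top-left  bias=+0
  edge (0, 18)→(6, 19): d=(6,1) right/bottom  bias=-1
  edge (6, 19)→(2, 20): d=(-4,1) right/bottom  bias=-1
    (0,9)@(1, 19): e=[0,5,5] → X  [on edge]
    (1,9)@(3, 19): e=[4,3,3] → X
    (2,9)@(5, 19): e=[8,1,1] → X
    (3,9)@(7, 19): e=[12,-1,-1] → .
    (0,10)@(1, 21): e=[-4,17,-3] → .
    (1,10)@(3, 21): e=[0,15,-5] → .  [on edge]
    (2,10)@(5, 21): e=[4,13,-7] → .
  covered (3 px):
    . . . . . . . .
    . . . . . . . .
    . . . . . . . .
    . . . . . . . .
    . . . . . . . .
    . . . . . . . .
    . . . . . . . .
    . . . . . . . .
    . . . . . . . .
    X X X . . . . .
    . . . . . . . .
T2:
  2·area = 14  (B↔C swapped to make it positive)
  edge (1, 3)→(6, 6): d=(5,3) right/bottom  bias=-1
  edge (6, 6)→(8, 10): d=(2,4) right/bottom  bias=-1
  edge (8, 10)→(1, 3): d=(-7,-7) top-left  bias=+0
    (0,1)@(1, 3): e=[0,14,0] → .  [on edge]
    (1,2)@(3, 5): e=[4,10,0] → X  [on edge]
    (2,2)@(5, 5): e=[-2,2,14] → .
    (1,3)@(3, 7): e=[14,14,-14] → .
    (2,3)@(5, 7): e=[8,6,0] → X  [on edge]
    (3,3)@(7, 7): e=[2,-2,14] → .
    (2,4)@(5, 9): e=[18,10,-14] → .
    (3,4)@(7, 9): e=[12,2,0] → X  [on edge]
    (4,4)@(9, 9): e=[6,-6,14] → .
    (5,4)@(11, 9): e=[0,-14,28] → .  [on edge]
    (3,5)@(7, 11): e=[22,6,-14] → .
    (4,5)@(9, 11): e=[16,-2,0] → .  [on edge]
    (5,6)@(11, 13): e=[20,-6,0] → .  [on edge]
    (6,7)@(13, 15): e=[24,-10,0] → .  [on edge]
    (7,8)@(15, 17): e=[28,-14,0] → .  [on edge]
  covered (3 px):
    . . . . . . . .
    . . . . . . . .
    . X . . . . . .
    . . X . . . . .
    . . . X . . . .
    . . . . . . . .
    . . . . . . . .
    . . . . . . . .
    . . . . . . . .
    . . . . . . . .
    . . . . . . . .

Final: [[0,9],[1,9],[2,9]]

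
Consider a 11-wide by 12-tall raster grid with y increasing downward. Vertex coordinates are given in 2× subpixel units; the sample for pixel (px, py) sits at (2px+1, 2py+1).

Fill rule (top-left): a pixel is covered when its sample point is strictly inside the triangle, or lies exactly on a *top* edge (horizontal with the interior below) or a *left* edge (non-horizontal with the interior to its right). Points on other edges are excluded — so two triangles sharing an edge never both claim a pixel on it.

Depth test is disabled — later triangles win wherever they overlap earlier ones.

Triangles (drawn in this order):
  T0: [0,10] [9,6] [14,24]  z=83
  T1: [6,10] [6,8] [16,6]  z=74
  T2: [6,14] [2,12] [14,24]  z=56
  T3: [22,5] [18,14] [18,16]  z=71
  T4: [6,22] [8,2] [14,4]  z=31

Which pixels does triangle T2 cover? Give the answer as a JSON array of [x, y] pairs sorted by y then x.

T0:
  2·area = 182
  edge (0, 10)→(9, 6): d=(9,-4) top-left  bias=+0
  edge (9, 6)→(14, 24): d=(5,18) right/bottom  bias=-1
  edge (14, 24)→(0, 10): d=(-14,-14) top-left  bias=+0
    (3,3)@(7, 7): e=[1,41,140] → #
    (4,3)@(9, 7): e=[9,5,168] → #
    (5,3)@(11, 7): e=[17,-31,196] → ·
    (1,4)@(3, 9): e=[3,123,56] → #
    (2,4)@(5, 9): e=[11,87,84] → #
    (5,4)@(11, 9): e=[35,-21,168] → ·
    (0,5)@(1, 11): e=[13,169,0] → #  [on edge]
    (5,5)@(11, 11): e=[53,-11,140] → ·
    (0,6)@(1, 13): e=[31,179,-28] → ·
    (1,6)@(3, 13): e=[39,143,0] → #  [on edge]
    (5,6)@(11, 13): e=[71,-1,112] → ·
    (1,7)@(3, 15): e=[57,153,-28] → ·
    (2,7)@(5, 15): e=[65,117,0] → #  [on edge]
    (3,8)@(7, 17): e=[91,91,0] → #  [on edge]
    (4,9)@(9, 19): e=[117,65,0] → #  [on edge]
    (5,10)@(11, 21): e=[143,39,0] → #  [on edge]
    (6,11)@(13, 23): e=[169,13,0] → #  [on edge]
  covered (27 px):
    · · · · · · · · · · ·
    · · · · · · · · · · ·
    · · · · · · · · · · ·
    · · · # # · · · · · ·
    · # # # # · · · · · ·
    # # # # # · · · · · ·
    · # # # # · · · · · ·
    · · # # # # · · · · ·
    · · · # # # · · · · ·
    · · · · # # · · · · ·
    · · · · · # # · · · ·
    · · · · · · # · · · ·
T1:
  2·area = 20
  edge (6, 10)→(6, 8): d=(0,-2) top-left  bias=+0
  edge (6, 8)→(16, 6): d=(10,-2) top-left  bias=+0
  edge (16, 6)→(6, 10): d=(-10,4) right/bottom  bias=-1
    (10,2)@(21, 5): e=[30,0,-10] → ·  [on edge]
    (5,3)@(11, 7): e=[10,0,10] → #  [on edge]
    (6,3)@(13, 7): e=[14,4,2] → #
    (7,3)@(15, 7): e=[18,8,-6] → ·
    (0,4)@(1, 9): e=[-10,0,30] → ·  [on edge]
    (3,4)@(7, 9): e=[2,12,6] → #
    (4,4)@(9, 9): e=[6,16,-2] → ·
    (5,4)@(11, 9): e=[10,20,-10] → ·
    (6,4)@(13, 9): e=[14,24,-18] → ·
    (3,5)@(7, 11): e=[2,32,-14] → ·
  covered (3 px):
    · · · · · · · · · · ·
    · · · · · · · · · · ·
    · · · · · · · · · · ·
    · · · · · # # · · · ·
    · · · # · · · · · · ·
    · · · · · · · · · · ·
    · · · · · · · · · · ·
    · · · · · · · · · · ·
    · · · · · · · · · · ·
    · · · · · · · · · · ·
    · · · · · · · · · · ·
    · · · · · · · · · · ·
T2:
  2·area = 24  (B↔C swapped to make it positive)
  edge (6, 14)→(14, 24): d=(8,10) right/bottom  bias=-1
  edge (14, 24)→(2, 12): d=(-12,-12) top-left  bias=+0
  edge (2, 12)→(6, 14): d=(4,2) right/bottom  bias=-1
    (0,5)@(1, 11): e=[26,0,-2] → ·  [on edge]
    (1,6)@(3, 13): e=[22,0,2] → #  [on edge]
    (2,6)@(5, 13): e=[2,24,-2] → ·
    (1,7)@(3, 15): e=[38,-24,10] → ·
    (2,7)@(5, 15): e=[18,0,6] → #  [on edge]
    (3,7)@(7, 15): e=[-2,24,2] → ·
    (2,8)@(5, 17): e=[34,-24,14] → ·
    (3,8)@(7, 17): e=[14,0,10] → #  [on edge]
    (4,8)@(9, 17): e=[-6,24,6] → ·
    (3,9)@(7, 19): e=[30,-24,18] → ·
    (4,9)@(9, 19): e=[10,0,14] → #  [on edge]
    (5,9)@(11, 19): e=[-10,24,10] → ·
    (5,10)@(11, 21): e=[6,0,18] → #  [on edge]
    (6,11)@(13, 23): e=[2,0,22] → #  [on edge]
  covered (6 px):
    · · · · · · · · · · ·
    · · · · · · · · · · ·
    · · · · · · · · · · ·
    · · · · · · · · · · ·
    · · · · · · · · · · ·
    · · · · · · · · · · ·
    · # · · · · · · · · ·
    · · # · · · · · · · ·
    · · · # · · · · · · ·
    · · · · # · · · · · ·
    · · · · · # · · · · ·
    · · · · · · # · · · ·
T3:
  2·area = 8  (B↔C swapped to make it positive)
  edge (22, 5)→(18, 16): d=(-4,11) right/bottom  bias=-1
  edge (18, 16)→(18, 14): d=(0,-2) top-left  bias=+0
  edge (18, 14)→(22, 5): d=(4,-9) top-left  bias=+0
    (9,6)@(19, 13): e=[1,2,5] → #
    (10,6)@(21, 13): e=[-21,6,23] → ·
    (9,7)@(19, 15): e=[-7,2,13] → ·
  covered (1 px):
    · · · · · · · · · · ·
    · · · · · · · · · · ·
    · · · · · · · · · · ·
    · · · · · · · · · · ·
    · · · · · · · · · · ·
    · · · · · · · · · · ·
    · · · · · · · · · # ·
    · · · · · · · · · · ·
    · · · · · · · · · · ·
    · · · · · · · · · · ·
    · · · · · · · · · · ·
    · · · · · · · · · · ·
T4:
  2·area = 124
  edge (6, 22)→(8, 2): d=(2,-20) top-left  bias=+0
  edge (8, 2)→(14, 4): d=(6,2) right/bottom  bias=-1
  edge (14, 4)→(6, 22): d=(-8,18) right/bottom  bias=-1
    (2,0)@(5, 1): e=[-62,0,186] → ·  [on edge]
    (4,1)@(9, 3): e=[22,4,98] → #
    (5,1)@(11, 3): e=[62,0,62] → ·  [on edge]
    (4,2)@(9, 5): e=[26,16,82] → #
    (5,2)@(11, 5): e=[66,12,46] → #
    (6,2)@(13, 5): e=[106,8,10] → #
    (7,2)@(15, 5): e=[146,4,-26] → ·
    (8,2)@(17, 5): e=[186,0,-62] → ·  [on edge]
    (4,3)@(9, 7): e=[30,28,66] → #
    (6,3)@(13, 7): e=[110,20,-6] → ·
    (4,4)@(9, 9): e=[34,40,50] → #
    (6,4)@(13, 9): e=[114,32,-22] → ·
  covered (15 px):
    · · · · · · · · · · ·
    · · · · # · · · · · ·
    · · · · # # # · · · ·
    · · · · # # · · · · ·
    · · · · # # · · · · ·
    · · · · # · · · · · ·
    · · · # # · · · · · ·
    · · · # # · · · · · ·
    · · · # · · · · · · ·
    · · · # · · · · · · ·
    · · · · · · · · · · ·
    · · · · · · · · · · ·

Answer: [[1,6],[2,7],[3,8],[4,9],[5,10],[6,11]]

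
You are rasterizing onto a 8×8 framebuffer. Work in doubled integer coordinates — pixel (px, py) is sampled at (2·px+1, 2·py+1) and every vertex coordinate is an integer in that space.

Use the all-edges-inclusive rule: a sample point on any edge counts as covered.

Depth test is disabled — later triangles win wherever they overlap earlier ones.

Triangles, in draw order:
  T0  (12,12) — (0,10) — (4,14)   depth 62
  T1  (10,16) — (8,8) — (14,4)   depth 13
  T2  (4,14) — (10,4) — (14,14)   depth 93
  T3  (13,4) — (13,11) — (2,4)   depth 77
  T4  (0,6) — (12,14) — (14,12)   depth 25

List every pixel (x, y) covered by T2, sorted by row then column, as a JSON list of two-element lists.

T0:
  2·area = 40  (B↔C swapped to make it positive)
  edge (12, 12)→(4, 14): d=(-8,2) inclusive
  edge (4, 14)→(0, 10): d=(-4,-4) inclusive
  edge (0, 10)→(12, 12): d=(12,2) inclusive
    (0,5)@(1, 11): e=[30,0,10] → █  [on edge]
    (1,5)@(3, 11): e=[26,8,6] → █
    (2,5)@(5, 11): e=[22,16,2] → █
    (3,5)@(7, 11): e=[18,24,-2] → ·
    (0,6)@(1, 13): e=[14,-8,34] → ·
    (1,6)@(3, 13): e=[10,0,30] → █  [on edge]
    (3,6)@(7, 13): e=[2,16,22] → █
    (4,6)@(9, 13): e=[-2,24,18] → ·
    (1,7)@(3, 15): e=[-6,-8,54] → ·
    (2,7)@(5, 15): e=[-10,0,50] → ·  [on edge]
    (3,7)@(7, 15): e=[-14,8,46] → ·
  covered (6 px):
    · · · · · · · ·
    · · · · · · · ·
    · · · · · · · ·
    · · · · · · · ·
    · · · · · · · ·
    █ █ █ · · · · ·
    · █ █ █ · · · ·
    · · · · · · · ·
T1:
  2·area = 56
  edge (10, 16)→(8, 8): d=(-2,-8) inclusive
  edge (8, 8)→(14, 4): d=(6,-4) inclusive
  edge (14, 4)→(10, 16): d=(-4,12) inclusive
    (7,0)@(15, 1): e=[70,-14,0] → ·  [on edge]
    (6,2)@(13, 5): e=[46,2,8] → █
    (7,2)@(15, 5): e=[62,10,-16] → ·
    (5,3)@(11, 7): e=[26,6,24] → █
    (6,3)@(13, 7): e=[42,14,0] → █  [on edge]
    (7,3)@(15, 7): e=[58,22,-24] → ·
    (4,4)@(9, 9): e=[6,10,40] → █
    (6,4)@(13, 9): e=[38,26,-8] → ·
    (4,5)@(9, 11): e=[2,22,32] → █
    (6,5)@(13, 11): e=[34,38,-16] → ·
    (4,6)@(9, 13): e=[-2,34,24] → ·
    (5,6)@(11, 13): e=[14,42,0] → █  [on edge]
  covered (8 px):
    · · · · · · · ·
    · · · · · · · ·
    · · · · · · █ ·
    · · · · · █ █ ·
    · · · · █ █ · ·
    · · · · █ █ · ·
    · · · · · █ · ·
    · · · · · · · ·
T2:
  2·area = 100
  edge (4, 14)→(10, 4): d=(6,-10) inclusive
  edge (10, 4)→(14, 14): d=(4,10) inclusive
  edge (14, 14)→(4, 14): d=(-10,0) inclusive
    (4,3)@(9, 7): e=[8,22,70] → █
    (5,3)@(11, 7): e=[28,2,70] → █
    (6,3)@(13, 7): e=[48,-18,70] → ·
    (3,4)@(7, 9): e=[0,50,50] → █  [on edge]
    (6,4)@(13, 9): e=[60,-10,50] → ·
    (3,5)@(7, 11): e=[12,58,30] → █
    (6,5)@(13, 11): e=[72,-2,30] → ·
    (2,6)@(5, 13): e=[4,86,10] → █
    (6,6)@(13, 13): e=[84,6,10] → █
    (7,6)@(15, 13): e=[104,-14,10] → ·
    (2,7)@(5, 15): e=[16,94,-10] → ·
    (3,7)@(7, 15): e=[36,74,-10] → ·
  covered (13 px):
    · · · · · · · ·
    · · · · · · · ·
    · · · · · · · ·
    · · · · █ █ · ·
    · · · █ █ █ · ·
    · · · █ █ █ · ·
    · · █ █ █ █ █ ·
    · · · · · · · ·
T3:
  2·area = 77
  edge (13, 4)→(13, 11): d=(0,7) inclusive
  edge (13, 11)→(2, 4): d=(-11,-7) inclusive
  edge (2, 4)→(13, 4): d=(11,0) inclusive
    (6,0)@(13, 1): e=[0,110,-33] → ·  [on edge]
    (6,1)@(13, 3): e=[0,88,-11] → ·  [on edge]
    (2,2)@(5, 5): e=[56,10,11] → █
    (3,2)@(7, 5): e=[42,24,11] → █
    (4,2)@(9, 5): e=[28,38,11] → █
    (5,2)@(11, 5): e=[14,52,11] → █
    (6,2)@(13, 5): e=[0,66,11] → █  [on edge]
    (7,2)@(15, 5): e=[-14,80,11] → ·
    (2,3)@(5, 7): e=[56,-12,33] → ·
    (3,3)@(7, 7): e=[42,2,33] → █
    (6,3)@(13, 7): e=[0,44,33] → █  [on edge]
    (7,3)@(15, 7): e=[-14,58,33] → ·
    (6,4)@(13, 9): e=[0,22,55] → █  [on edge]
    (6,5)@(13, 11): e=[0,0,77] → █  [on edge]
    (6,6)@(13, 13): e=[0,-22,99] → ·  [on edge]
    (6,7)@(13, 15): e=[0,-44,121] → ·  [on edge]
  covered (12 px):
    · · · · · · · ·
    · · · · · · · ·
    · · █ █ █ █ █ ·
    · · · █ █ █ █ ·
    · · · · · █ █ ·
    · · · · · · █ ·
    · · · · · · · ·
    · · · · · · · ·
T4:
  2·area = 40  (B↔C swapped to make it positive)
  edge (0, 6)→(14, 12): d=(14,6) inclusive
  edge (14, 12)→(12, 14): d=(-2,2) inclusive
  edge (12, 14)→(0, 6): d=(-12,-8) inclusive
    (2,4)@(5, 9): e=[12,24,4] → █
    (3,4)@(7, 9): e=[0,20,20] → █  [on edge]
    (4,4)@(9, 9): e=[-12,16,36] → ·
    (2,5)@(5, 11): e=[40,20,-20] → ·
    (3,5)@(7, 11): e=[28,16,-4] → ·
    (4,5)@(9, 11): e=[16,12,12] → █
    (5,5)@(11, 11): e=[4,8,28] → █
    (6,5)@(13, 11): e=[-8,4,44] → ·
    (7,5)@(15, 11): e=[-20,0,60] → ·  [on edge]
    (4,6)@(9, 13): e=[44,8,-12] → ·
    (5,6)@(11, 13): e=[32,4,4] → █
    (6,6)@(13, 13): e=[20,0,20] → █  [on edge]
    (5,7)@(11, 15): e=[60,0,-20] → ·  [on edge]
  covered (6 px):
    · · · · · · · ·
    · · · · · · · ·
    · · · · · · · ·
    · · · · · · · ·
    · · █ █ · · · ·
    · · · · █ █ · ·
    · · · · · █ █ ·
    · · · · · · · ·

Final: [[4,3],[5,3],[3,4],[4,4],[5,4],[3,5],[4,5],[5,5],[2,6],[3,6],[4,6],[5,6],[6,6]]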